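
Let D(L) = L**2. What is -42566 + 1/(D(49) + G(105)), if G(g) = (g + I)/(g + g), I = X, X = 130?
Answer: -4294441132/100889 ≈ -42566.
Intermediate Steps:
I = 130
G(g) = (130 + g)/(2*g) (G(g) = (g + 130)/(g + g) = (130 + g)/((2*g)) = (130 + g)*(1/(2*g)) = (130 + g)/(2*g))
-42566 + 1/(D(49) + G(105)) = -42566 + 1/(49**2 + (1/2)*(130 + 105)/105) = -42566 + 1/(2401 + (1/2)*(1/105)*235) = -42566 + 1/(2401 + 47/42) = -42566 + 1/(100889/42) = -42566 + 42/100889 = -4294441132/100889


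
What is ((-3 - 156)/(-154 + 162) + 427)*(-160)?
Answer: -65140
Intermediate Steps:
((-3 - 156)/(-154 + 162) + 427)*(-160) = (-159/8 + 427)*(-160) = (3257/8)*(-160) = -65140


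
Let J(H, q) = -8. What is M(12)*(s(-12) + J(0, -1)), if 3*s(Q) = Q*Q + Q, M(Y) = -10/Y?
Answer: -30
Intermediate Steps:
s(Q) = Q/3 + Q²/3 (s(Q) = (Q*Q + Q)/3 = (Q² + Q)/3 = (Q + Q²)/3 = Q/3 + Q²/3)
M(12)*(s(-12) + J(0, -1)) = (-10/12)*((⅓)*(-12)*(1 - 12) - 8) = (-10*1/12)*((⅓)*(-12)*(-11) - 8) = -5*(44 - 8)/6 = -⅚*36 = -30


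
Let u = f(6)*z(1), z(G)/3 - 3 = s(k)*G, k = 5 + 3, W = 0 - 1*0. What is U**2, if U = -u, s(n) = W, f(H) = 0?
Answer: 0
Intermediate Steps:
W = 0 (W = 0 + 0 = 0)
k = 8
s(n) = 0
z(G) = 9 (z(G) = 9 + 3*(0*G) = 9 + 3*0 = 9 + 0 = 9)
u = 0 (u = 0*9 = 0)
U = 0 (U = -1*0 = 0)
U**2 = 0**2 = 0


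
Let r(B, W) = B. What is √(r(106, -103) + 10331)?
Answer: 7*√213 ≈ 102.16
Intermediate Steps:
√(r(106, -103) + 10331) = √(106 + 10331) = √10437 = 7*√213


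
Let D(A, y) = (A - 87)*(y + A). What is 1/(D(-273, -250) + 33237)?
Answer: 1/221517 ≈ 4.5143e-6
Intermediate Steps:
D(A, y) = (-87 + A)*(A + y)
1/(D(-273, -250) + 33237) = 1/(((-273)**2 - 87*(-273) - 87*(-250) - 273*(-250)) + 33237) = 1/((74529 + 23751 + 21750 + 68250) + 33237) = 1/(188280 + 33237) = 1/221517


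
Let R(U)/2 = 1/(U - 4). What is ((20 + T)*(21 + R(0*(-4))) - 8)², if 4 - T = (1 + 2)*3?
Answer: 358801/4 ≈ 89700.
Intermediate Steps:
T = -5 (T = 4 - (1 + 2)*3 = 4 - 3*3 = 4 - 1*9 = 4 - 9 = -5)
R(U) = 2/(-4 + U) (R(U) = 2/(U - 4) = 2/(-4 + U))
((20 + T)*(21 + R(0*(-4))) - 8)² = ((20 - 5)*(21 + 2/(-4 + 0*(-4))) - 8)² = (15*(21 + 2/(-4 + 0)) - 8)² = (15*(21 + 2/(-4)) - 8)² = (15*(21 + 2*(-¼)) - 8)² = (15*(21 - ½) - 8)² = (15*(41/2) - 8)² = (615/2 - 8)² = (599/2)² = 358801/4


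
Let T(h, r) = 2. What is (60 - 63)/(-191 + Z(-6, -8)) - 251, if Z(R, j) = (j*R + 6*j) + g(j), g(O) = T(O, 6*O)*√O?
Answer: -3054730/12171 + 4*I*√2/12171 ≈ -250.98 + 0.00046478*I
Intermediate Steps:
g(O) = 2*√O
Z(R, j) = 2*√j + 6*j + R*j (Z(R, j) = (j*R + 6*j) + 2*√j = (R*j + 6*j) + 2*√j = (6*j + R*j) + 2*√j = 2*√j + 6*j + R*j)
(60 - 63)/(-191 + Z(-6, -8)) - 251 = (60 - 63)/(-191 + (2*√(-8) + 6*(-8) - 6*(-8))) - 251 = -3/(-191 + (2*(2*I*√2) - 48 + 48)) - 251 = -3/(-191 + (4*I*√2 - 48 + 48)) - 251 = -3/(-191 + 4*I*√2) - 251 = -251 - 3/(-191 + 4*I*√2)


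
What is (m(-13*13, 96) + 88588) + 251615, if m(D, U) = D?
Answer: 340034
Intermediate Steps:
(m(-13*13, 96) + 88588) + 251615 = (-13*13 + 88588) + 251615 = (-169 + 88588) + 251615 = 88419 + 251615 = 340034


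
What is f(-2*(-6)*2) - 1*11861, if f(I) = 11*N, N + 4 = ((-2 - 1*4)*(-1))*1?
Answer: -11839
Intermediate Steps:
N = 2 (N = -4 + ((-2 - 1*4)*(-1))*1 = -4 + ((-2 - 4)*(-1))*1 = -4 - 6*(-1)*1 = -4 + 6*1 = -4 + 6 = 2)
f(I) = 22 (f(I) = 11*2 = 22)
f(-2*(-6)*2) - 1*11861 = 22 - 1*11861 = 22 - 11861 = -11839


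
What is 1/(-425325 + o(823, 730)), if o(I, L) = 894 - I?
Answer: -1/425254 ≈ -2.3515e-6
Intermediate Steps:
1/(-425325 + o(823, 730)) = 1/(-425325 + (894 - 1*823)) = 1/(-425325 + (894 - 823)) = 1/(-425325 + 71) = 1/(-425254) = -1/425254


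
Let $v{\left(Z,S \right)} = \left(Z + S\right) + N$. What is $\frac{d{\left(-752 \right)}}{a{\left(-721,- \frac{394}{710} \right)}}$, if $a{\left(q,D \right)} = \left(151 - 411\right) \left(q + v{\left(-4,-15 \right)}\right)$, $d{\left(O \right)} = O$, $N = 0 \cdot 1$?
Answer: $- \frac{47}{12025} \approx -0.0039085$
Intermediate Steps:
$N = 0$
$v{\left(Z,S \right)} = S + Z$ ($v{\left(Z,S \right)} = \left(Z + S\right) + 0 = \left(S + Z\right) + 0 = S + Z$)
$a{\left(q,D \right)} = 4940 - 260 q$ ($a{\left(q,D \right)} = \left(151 - 411\right) \left(q - 19\right) = - 260 \left(q - 19\right) = - 260 \left(-19 + q\right) = 4940 - 260 q$)
$\frac{d{\left(-752 \right)}}{a{\left(-721,- \frac{394}{710} \right)}} = - \frac{752}{4940 - -187460} = - \frac{752}{4940 + 187460} = - \frac{752}{192400} = \left(-752\right) \frac{1}{192400} = - \frac{47}{12025}$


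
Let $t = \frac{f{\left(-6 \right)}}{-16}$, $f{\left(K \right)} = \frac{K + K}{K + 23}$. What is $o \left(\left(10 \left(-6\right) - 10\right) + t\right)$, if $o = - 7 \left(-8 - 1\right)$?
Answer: $- \frac{299691}{68} \approx -4407.2$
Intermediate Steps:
$o = 63$ ($o = \left(-7\right) \left(-9\right) = 63$)
$f{\left(K \right)} = \frac{2 K}{23 + K}$
$t = \frac{3}{68}$ ($t = \frac{2 \left(-6\right) \frac{1}{23 - 6}}{-16} = 2 \left(-6\right) \frac{1}{17} \left(- \frac{1}{16}\right) = \left(- \frac{12}{17}\right) \left(- \frac{1}{16}\right) = \frac{3}{68} \approx 0.044118$)
$o \left(\left(10 \left(-6\right) - 10\right) + t\right) = 63 \left(\left(10 \left(-6\right) - 10\right) + \frac{3}{68}\right) = 63 \left(\left(-60 - 10\right) + \frac{3}{68}\right) = 63 \left(-70 + \frac{3}{68}\right) = 63 \left(- \frac{4757}{68}\right) = - \frac{299691}{68}$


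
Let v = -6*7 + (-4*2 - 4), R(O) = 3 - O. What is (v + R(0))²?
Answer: 2601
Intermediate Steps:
v = -54 (v = -42 + (-8 - 4) = -42 - 12 = -54)
(v + R(0))² = (-54 + (3 - 1*0))² = (-54 + (3 + 0))² = (-54 + 3)² = (-51)² = 2601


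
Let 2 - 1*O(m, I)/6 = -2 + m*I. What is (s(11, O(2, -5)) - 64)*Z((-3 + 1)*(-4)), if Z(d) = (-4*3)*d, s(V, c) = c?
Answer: -1920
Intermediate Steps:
O(m, I) = 24 - 6*I*m (O(m, I) = 12 - 6*(-2 + m*I) = 12 - 6*(-2 + I*m) = 12 + (12 - 6*I*m) = 24 - 6*I*m)
Z(d) = -12*d
(s(11, O(2, -5)) - 64)*Z((-3 + 1)*(-4)) = ((24 - 6*(-5)*2) - 64)*(-12*(-3 + 1)*(-4)) = ((24 + 60) - 64)*(-(-24)*(-4)) = (84 - 64)*(-12*8) = 20*(-96) = -1920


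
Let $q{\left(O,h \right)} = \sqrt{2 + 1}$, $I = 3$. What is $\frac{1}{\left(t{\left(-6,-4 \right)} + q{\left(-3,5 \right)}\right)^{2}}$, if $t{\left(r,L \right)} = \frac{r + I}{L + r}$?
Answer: $\frac{10300}{28227} - \frac{2000 \sqrt{3}}{28227} \approx 0.24218$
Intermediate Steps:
$q{\left(O,h \right)} = \sqrt{3}$
$t{\left(r,L \right)} = \frac{3 + r}{L + r}$ ($t{\left(r,L \right)} = \frac{r + 3}{L + r} = \frac{3 + r}{L + r}$)
$\frac{1}{\left(t{\left(-6,-4 \right)} + q{\left(-3,5 \right)}\right)^{2}} = \frac{1}{\left(\frac{3 - 6}{-4 - 6} + \sqrt{3}\right)^{2}} = \frac{1}{\left(\frac{1}{-10} \left(-3\right) + \sqrt{3}\right)^{2}} = \frac{1}{\left(\left(- \frac{1}{10}\right) \left(-3\right) + \sqrt{3}\right)^{2}} = \frac{1}{\left(\frac{3}{10} + \sqrt{3}\right)^{2}}$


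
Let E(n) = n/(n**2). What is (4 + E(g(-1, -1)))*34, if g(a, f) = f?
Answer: 102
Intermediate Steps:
E(n) = 1/n (E(n) = n/n**2 = 1/n)
(4 + E(g(-1, -1)))*34 = (4 + 1/(-1))*34 = (4 - 1)*34 = 3*34 = 102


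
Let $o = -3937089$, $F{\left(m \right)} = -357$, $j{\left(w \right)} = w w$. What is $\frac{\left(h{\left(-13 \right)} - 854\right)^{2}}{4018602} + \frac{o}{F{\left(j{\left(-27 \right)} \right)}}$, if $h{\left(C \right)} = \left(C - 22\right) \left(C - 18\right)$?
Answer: $\frac{251136710785}{22772078} \approx 11028.0$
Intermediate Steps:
$j{\left(w \right)} = w^{2}$
$h{\left(C \right)} = \left(-22 + C\right) \left(-18 + C\right)$
$\frac{\left(h{\left(-13 \right)} - 854\right)^{2}}{4018602} + \frac{o}{F{\left(j{\left(-27 \right)} \right)}} = \frac{\left(\left(396 + \left(-13\right)^{2} - -520\right) - 854\right)^{2}}{4018602} - \frac{3937089}{-357} = \left(\left(396 + 169 + 520\right) - 854\right)^{2} \cdot \frac{1}{4018602} - - \frac{1312363}{119} = \left(1085 - 854\right)^{2} \cdot \frac{1}{4018602} + \frac{1312363}{119} = 231^{2} \cdot \frac{1}{4018602} + \frac{1312363}{119} = 53361 \cdot \frac{1}{4018602} + \frac{1312363}{119} = \frac{2541}{191362} + \frac{1312363}{119} = \frac{251136710785}{22772078}$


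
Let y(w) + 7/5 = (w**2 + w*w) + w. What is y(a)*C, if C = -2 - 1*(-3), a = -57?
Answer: 32198/5 ≈ 6439.6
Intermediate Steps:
y(w) = -7/5 + w + 2*w**2 (y(w) = -7/5 + ((w**2 + w*w) + w) = -7/5 + ((w**2 + w**2) + w) = -7/5 + (2*w**2 + w) = -7/5 + (w + 2*w**2) = -7/5 + w + 2*w**2)
C = 1 (C = -2 + 3 = 1)
y(a)*C = (-7/5 - 57 + 2*(-57)**2)*1 = (-7/5 - 57 + 2*3249)*1 = (-7/5 - 57 + 6498)*1 = (32198/5)*1 = 32198/5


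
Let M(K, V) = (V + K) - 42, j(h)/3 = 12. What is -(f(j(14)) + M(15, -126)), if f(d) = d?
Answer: 117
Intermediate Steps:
j(h) = 36 (j(h) = 3*12 = 36)
M(K, V) = -42 + K + V (M(K, V) = (K + V) - 42 = -42 + K + V)
-(f(j(14)) + M(15, -126)) = -(36 + (-42 + 15 - 126)) = -(36 - 153) = -1*(-117) = 117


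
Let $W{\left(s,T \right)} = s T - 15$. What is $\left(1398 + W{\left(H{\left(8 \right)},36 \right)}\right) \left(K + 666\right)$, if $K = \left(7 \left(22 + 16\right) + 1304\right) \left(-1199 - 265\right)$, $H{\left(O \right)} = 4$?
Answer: $-3508761978$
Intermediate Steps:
$W{\left(s,T \right)} = -15 + T s$ ($W{\left(s,T \right)} = T s - 15 = -15 + T s$)
$K = -2298480$ ($K = \left(7 \cdot 38 + 1304\right) \left(-1464\right) = \left(266 + 1304\right) \left(-1464\right) = 1570 \left(-1464\right) = -2298480$)
$\left(1398 + W{\left(H{\left(8 \right)},36 \right)}\right) \left(K + 666\right) = \left(1398 + \left(-15 + 36 \cdot 4\right)\right) \left(-2298480 + 666\right) = \left(1398 + \left(-15 + 144\right)\right) \left(-2297814\right) = \left(1398 + 129\right) \left(-2297814\right) = 1527 \left(-2297814\right) = -3508761978$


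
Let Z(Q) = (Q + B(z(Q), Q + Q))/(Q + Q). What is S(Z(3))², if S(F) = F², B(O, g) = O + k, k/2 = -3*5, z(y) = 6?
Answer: 2401/16 ≈ 150.06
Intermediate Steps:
k = -30 (k = 2*(-3*5) = 2*(-15) = -30)
B(O, g) = -30 + O (B(O, g) = O - 30 = -30 + O)
Z(Q) = (-24 + Q)/(2*Q) (Z(Q) = (Q + (-30 + 6))/(Q + Q) = (Q - 24)/((2*Q)) = (-24 + Q)*(1/(2*Q)) = (-24 + Q)/(2*Q))
S(Z(3))² = (((½)*(-24 + 3)/3)²)² = (((½)*(⅓)*(-21))²)² = ((-7/2)²)² = (49/4)² = 2401/16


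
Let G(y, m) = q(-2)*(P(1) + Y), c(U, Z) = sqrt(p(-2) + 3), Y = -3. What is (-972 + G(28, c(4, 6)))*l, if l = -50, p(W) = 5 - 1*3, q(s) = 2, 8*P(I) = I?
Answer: 97775/2 ≈ 48888.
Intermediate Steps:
P(I) = I/8
p(W) = 2 (p(W) = 5 - 3 = 2)
c(U, Z) = sqrt(5) (c(U, Z) = sqrt(2 + 3) = sqrt(5))
G(y, m) = -23/4 (G(y, m) = 2*((1/8)*1 - 3) = 2*(1/8 - 3) = 2*(-23/8) = -23/4)
(-972 + G(28, c(4, 6)))*l = (-972 - 23/4)*(-50) = -3911/4*(-50) = 97775/2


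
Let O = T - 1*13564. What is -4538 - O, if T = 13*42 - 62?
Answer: 8542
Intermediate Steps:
T = 484 (T = 546 - 62 = 484)
O = -13080 (O = 484 - 1*13564 = 484 - 13564 = -13080)
-4538 - O = -4538 - 1*(-13080) = -4538 + 13080 = 8542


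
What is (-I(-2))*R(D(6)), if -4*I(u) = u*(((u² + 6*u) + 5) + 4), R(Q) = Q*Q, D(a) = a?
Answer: -18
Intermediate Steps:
R(Q) = Q²
I(u) = -u*(9 + u² + 6*u)/4 (I(u) = -u*(((u² + 6*u) + 5) + 4)/4 = -u*((5 + u² + 6*u) + 4)/4 = -u*(9 + u² + 6*u)/4)
(-I(-2))*R(D(6)) = -(-1)*(-2)*(9 + (-2)² + 6*(-2))/4*6² = -(-1)*(-2)*(9 + 4 - 12)/4*36 = -(-1)*(-2)/4*36 = -1*½*36 = -½*36 = -18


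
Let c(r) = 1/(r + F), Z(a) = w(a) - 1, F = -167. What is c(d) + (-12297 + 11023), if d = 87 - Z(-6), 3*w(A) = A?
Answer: -98099/77 ≈ -1274.0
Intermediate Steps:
w(A) = A/3
Z(a) = -1 + a/3 (Z(a) = a/3 - 1 = -1 + a/3)
d = 90 (d = 87 - (-1 + (1/3)*(-6)) = 87 - (-1 - 2) = 87 - 1*(-3) = 87 + 3 = 90)
c(r) = 1/(-167 + r) (c(r) = 1/(r - 167) = 1/(-167 + r))
c(d) + (-12297 + 11023) = 1/(-167 + 90) + (-12297 + 11023) = 1/(-77) - 1274 = -1/77 - 1274 = -98099/77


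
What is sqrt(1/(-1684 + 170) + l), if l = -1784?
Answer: I*sqrt(4089279178)/1514 ≈ 42.237*I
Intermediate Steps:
sqrt(1/(-1684 + 170) + l) = sqrt(1/(-1684 + 170) - 1784) = sqrt(1/(-1514) - 1784) = sqrt(-1/1514 - 1784) = sqrt(-2700977/1514) = I*sqrt(4089279178)/1514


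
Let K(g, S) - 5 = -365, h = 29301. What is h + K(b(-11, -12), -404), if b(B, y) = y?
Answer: 28941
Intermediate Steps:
K(g, S) = -360 (K(g, S) = 5 - 365 = -360)
h + K(b(-11, -12), -404) = 29301 - 360 = 28941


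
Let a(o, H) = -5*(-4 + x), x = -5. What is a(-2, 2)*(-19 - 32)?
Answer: -2295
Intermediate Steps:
a(o, H) = 45 (a(o, H) = -5*(-4 - 5) = -5*(-9) = 45)
a(-2, 2)*(-19 - 32) = 45*(-19 - 32) = 45*(-51) = -2295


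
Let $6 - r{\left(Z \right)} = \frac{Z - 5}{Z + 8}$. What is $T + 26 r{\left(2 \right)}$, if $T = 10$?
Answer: $\frac{869}{5} \approx 173.8$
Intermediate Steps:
$r{\left(Z \right)} = 6 - \frac{-5 + Z}{8 + Z}$ ($r{\left(Z \right)} = 6 - \frac{Z - 5}{Z + 8} = 6 - \frac{-5 + Z}{8 + Z}$)
$T + 26 r{\left(2 \right)} = 10 + 26 \frac{53 + 5 \cdot 2}{8 + 2} = 10 + 26 \frac{53 + 10}{10} = 10 + 26 \cdot \frac{1}{10} \cdot 63 = 10 + 26 \cdot \frac{63}{10} = 10 + \frac{819}{5} = \frac{869}{5}$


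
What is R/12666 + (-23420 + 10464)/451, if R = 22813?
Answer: -3751513/139326 ≈ -26.926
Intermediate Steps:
R/12666 + (-23420 + 10464)/451 = 22813/12666 + (-23420 + 10464)/451 = 22813*(1/12666) - 12956*1/451 = 22813/12666 - 316/11 = -3751513/139326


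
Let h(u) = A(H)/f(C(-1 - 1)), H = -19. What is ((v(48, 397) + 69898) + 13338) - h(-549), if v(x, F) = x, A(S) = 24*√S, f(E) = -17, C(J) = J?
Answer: 83284 + 24*I*√19/17 ≈ 83284.0 + 6.1537*I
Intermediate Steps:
h(u) = -24*I*√19/17 (h(u) = (24*√(-19))/(-17) = (24*(I*√19))*(-1/17) = (24*I*√19)*(-1/17) = -24*I*√19/17)
((v(48, 397) + 69898) + 13338) - h(-549) = ((48 + 69898) + 13338) - (-24)*I*√19/17 = (69946 + 13338) + 24*I*√19/17 = 83284 + 24*I*√19/17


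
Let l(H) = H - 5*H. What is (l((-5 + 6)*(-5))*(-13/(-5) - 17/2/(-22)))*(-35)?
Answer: -22995/11 ≈ -2090.5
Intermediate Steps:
l(H) = -4*H
(l((-5 + 6)*(-5))*(-13/(-5) - 17/2/(-22)))*(-35) = ((-4*(-5 + 6)*(-5))*(-13/(-5) - 17/2/(-22)))*(-35) = ((-4*(-5))*(-13*(-1/5) - 17*1/2*(-1/22)))*(-35) = ((-4*(-5))*(13/5 - 17/2*(-1/22)))*(-35) = (20*(13/5 + 17/44))*(-35) = (20*(657/220))*(-35) = (657/11)*(-35) = -22995/11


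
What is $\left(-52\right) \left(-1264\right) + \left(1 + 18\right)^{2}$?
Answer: $66089$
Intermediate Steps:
$\left(-52\right) \left(-1264\right) + \left(1 + 18\right)^{2} = 65728 + 19^{2} = 65728 + 361 = 66089$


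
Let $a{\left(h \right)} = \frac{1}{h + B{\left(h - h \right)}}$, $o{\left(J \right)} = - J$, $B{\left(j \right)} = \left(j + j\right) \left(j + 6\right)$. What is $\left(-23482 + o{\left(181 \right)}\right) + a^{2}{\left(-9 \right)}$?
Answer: $- \frac{1916702}{81} \approx -23663.0$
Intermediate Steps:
$B{\left(j \right)} = 2 j \left(6 + j\right)$
$a{\left(h \right)} = \frac{1}{h}$ ($a{\left(h \right)} = \frac{1}{h + 2 \left(h - h\right) \left(6 + \left(h - h\right)\right)} = \frac{1}{h + 2 \cdot 0 \left(6 + 0\right)} = \frac{1}{h + 2 \cdot 0 \cdot 6} = \frac{1}{h + 0} = \frac{1}{h}$)
$\left(-23482 + o{\left(181 \right)}\right) + a^{2}{\left(-9 \right)} = \left(-23482 - 181\right) + \left(\frac{1}{-9}\right)^{2} = \left(-23482 - 181\right) + \left(- \frac{1}{9}\right)^{2} = -23663 + \frac{1}{81} = - \frac{1916702}{81}$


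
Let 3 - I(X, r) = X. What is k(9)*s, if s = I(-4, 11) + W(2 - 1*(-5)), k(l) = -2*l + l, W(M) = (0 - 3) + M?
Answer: -99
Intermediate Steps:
I(X, r) = 3 - X
W(M) = -3 + M
k(l) = -l
s = 11 (s = (3 - 1*(-4)) + (-3 + (2 - 1*(-5))) = (3 + 4) + (-3 + (2 + 5)) = 7 + (-3 + 7) = 7 + 4 = 11)
k(9)*s = -1*9*11 = -9*11 = -99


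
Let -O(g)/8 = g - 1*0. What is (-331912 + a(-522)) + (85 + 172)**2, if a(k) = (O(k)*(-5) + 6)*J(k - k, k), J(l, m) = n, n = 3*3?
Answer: -453729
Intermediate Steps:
O(g) = -8*g (O(g) = -8*(g - 1*0) = -8*(g + 0) = -8*g)
n = 9
J(l, m) = 9
a(k) = 54 + 360*k (a(k) = (-8*k*(-5) + 6)*9 = (40*k + 6)*9 = (6 + 40*k)*9 = 54 + 360*k)
(-331912 + a(-522)) + (85 + 172)**2 = (-331912 + (54 + 360*(-522))) + (85 + 172)**2 = (-331912 + (54 - 187920)) + 257**2 = (-331912 - 187866) + 66049 = -519778 + 66049 = -453729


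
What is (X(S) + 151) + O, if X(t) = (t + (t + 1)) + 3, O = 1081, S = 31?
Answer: 1298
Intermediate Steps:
X(t) = 4 + 2*t (X(t) = (t + (1 + t)) + 3 = (1 + 2*t) + 3 = 4 + 2*t)
(X(S) + 151) + O = ((4 + 2*31) + 151) + 1081 = ((4 + 62) + 151) + 1081 = (66 + 151) + 1081 = 217 + 1081 = 1298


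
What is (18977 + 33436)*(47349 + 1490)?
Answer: 2559798507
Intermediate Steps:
(18977 + 33436)*(47349 + 1490) = 52413*48839 = 2559798507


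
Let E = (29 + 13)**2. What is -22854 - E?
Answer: -24618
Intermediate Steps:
E = 1764 (E = 42**2 = 1764)
-22854 - E = -22854 - 1*1764 = -22854 - 1764 = -24618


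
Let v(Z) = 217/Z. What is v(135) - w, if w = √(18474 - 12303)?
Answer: 217/135 - 11*√51 ≈ -76.948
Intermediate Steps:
w = 11*√51 (w = √6171 = 11*√51 ≈ 78.556)
v(135) - w = 217/135 - 11*√51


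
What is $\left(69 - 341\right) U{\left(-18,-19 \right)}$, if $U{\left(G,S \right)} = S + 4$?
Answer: $4080$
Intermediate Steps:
$U{\left(G,S \right)} = 4 + S$
$\left(69 - 341\right) U{\left(-18,-19 \right)} = \left(69 - 341\right) \left(4 - 19\right) = \left(-272\right) \left(-15\right) = 4080$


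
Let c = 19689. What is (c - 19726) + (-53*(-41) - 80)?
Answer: 2056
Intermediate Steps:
(c - 19726) + (-53*(-41) - 80) = (19689 - 19726) + (-53*(-41) - 80) = -37 + (2173 - 80) = -37 + 2093 = 2056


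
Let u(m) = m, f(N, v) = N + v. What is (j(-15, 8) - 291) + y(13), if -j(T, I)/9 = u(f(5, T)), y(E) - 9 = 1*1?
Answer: -191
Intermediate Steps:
y(E) = 10 (y(E) = 9 + 1*1 = 9 + 1 = 10)
j(T, I) = -45 - 9*T (j(T, I) = -9*(5 + T) = -45 - 9*T)
(j(-15, 8) - 291) + y(13) = ((-45 - 9*(-15)) - 291) + 10 = ((-45 + 135) - 291) + 10 = (90 - 291) + 10 = -201 + 10 = -191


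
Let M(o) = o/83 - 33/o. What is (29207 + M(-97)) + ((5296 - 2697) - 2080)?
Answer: 239317356/8051 ≈ 29725.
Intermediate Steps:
M(o) = -33/o + o/83 (M(o) = o*(1/83) - 33/o = o/83 - 33/o = -33/o + o/83)
(29207 + M(-97)) + ((5296 - 2697) - 2080) = (29207 + (-33/(-97) + (1/83)*(-97))) + ((5296 - 2697) - 2080) = (29207 + (-33*(-1/97) - 97/83)) + (2599 - 2080) = (29207 + (33/97 - 97/83)) + 519 = (29207 - 6670/8051) + 519 = 235138887/8051 + 519 = 239317356/8051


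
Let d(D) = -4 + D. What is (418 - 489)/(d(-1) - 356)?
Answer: 71/361 ≈ 0.19668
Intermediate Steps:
(418 - 489)/(d(-1) - 356) = (418 - 489)/((-4 - 1) - 356) = -71/(-5 - 356) = -71/(-361) = -71*(-1/361) = 71/361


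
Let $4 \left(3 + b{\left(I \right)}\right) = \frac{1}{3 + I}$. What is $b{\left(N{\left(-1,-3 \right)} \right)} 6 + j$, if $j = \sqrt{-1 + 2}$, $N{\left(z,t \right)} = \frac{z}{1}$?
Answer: $- \frac{65}{4} \approx -16.25$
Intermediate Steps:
$N{\left(z,t \right)} = z$ ($N{\left(z,t \right)} = z 1 = z$)
$b{\left(I \right)} = -3 + \frac{1}{4 \left(3 + I\right)}$
$j = 1$ ($j = \sqrt{1} = 1$)
$b{\left(N{\left(-1,-3 \right)} \right)} 6 + j = \frac{-35 - -12}{4 \left(3 - 1\right)} 6 + 1 = \frac{-35 + 12}{4 \cdot 2} \cdot 6 + 1 = \frac{1}{4} \cdot \frac{1}{2} \left(-23\right) 6 + 1 = \left(- \frac{23}{8}\right) 6 + 1 = - \frac{69}{4} + 1 = - \frac{65}{4}$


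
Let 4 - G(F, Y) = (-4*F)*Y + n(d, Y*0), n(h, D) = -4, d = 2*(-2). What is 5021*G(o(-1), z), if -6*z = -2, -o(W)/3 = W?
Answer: 60252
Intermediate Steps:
o(W) = -3*W
z = ⅓ (z = -⅙*(-2) = ⅓ ≈ 0.33333)
d = -4
G(F, Y) = 8 + 4*F*Y (G(F, Y) = 4 - ((-4*F)*Y - 4) = 4 - (-4*F*Y - 4) = 4 - (-4 - 4*F*Y) = 4 + (4 + 4*F*Y) = 8 + 4*F*Y)
5021*G(o(-1), z) = 5021*(8 + 4*(-3*(-1))*(⅓)) = 5021*(8 + 4*3*(⅓)) = 5021*(8 + 4) = 5021*12 = 60252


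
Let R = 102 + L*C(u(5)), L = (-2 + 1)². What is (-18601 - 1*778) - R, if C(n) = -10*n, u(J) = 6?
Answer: -19421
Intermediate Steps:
L = 1 (L = (-1)² = 1)
R = 42 (R = 102 + 1*(-10*6) = 102 + 1*(-60) = 102 - 60 = 42)
(-18601 - 1*778) - R = (-18601 - 1*778) - 1*42 = (-18601 - 778) - 42 = -19379 - 42 = -19421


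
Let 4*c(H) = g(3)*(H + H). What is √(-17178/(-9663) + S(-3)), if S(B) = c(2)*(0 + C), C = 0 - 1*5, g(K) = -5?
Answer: √277814471/3221 ≈ 5.1747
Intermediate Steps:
c(H) = -5*H/2 (c(H) = (-5*(H + H))/4 = (-10*H)/4 = -5*H/2)
C = -5 (C = 0 - 5 = -5)
S(B) = 25 (S(B) = (-5/2*2)*(0 - 5) = -5*(-5) = 25)
√(-17178/(-9663) + S(-3)) = √(-17178/(-9663) + 25) = √(-17178*(-1/9663) + 25) = √(5726/3221 + 25) = √(86251/3221) = √277814471/3221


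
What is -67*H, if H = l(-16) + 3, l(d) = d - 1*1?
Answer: 938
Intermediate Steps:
l(d) = -1 + d (l(d) = d - 1 = -1 + d)
H = -14 (H = (-1 - 16) + 3 = -17 + 3 = -14)
-67*H = -67*(-14) = 938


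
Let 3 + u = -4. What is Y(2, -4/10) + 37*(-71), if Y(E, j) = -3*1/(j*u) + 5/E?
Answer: -18379/7 ≈ -2625.6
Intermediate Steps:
u = -7 (u = -3 - 4 = -7)
Y(E, j) = 5/E + 3/(7*j) (Y(E, j) = -3*(-1/(7*j)) + 5/E = -(-3)/(7*j) + 5/E = 3/(7*j) + 5/E = 5/E + 3/(7*j))
Y(2, -4/10) + 37*(-71) = (5/2 + 3/(7*((-4/10)))) + 37*(-71) = (5*(1/2) + 3/(7*((-4*1/10)))) - 2627 = (5/2 + 3/(7*(-2/5))) - 2627 = (5/2 + (3/7)*(-5/2)) - 2627 = (5/2 - 15/14) - 2627 = 10/7 - 2627 = -18379/7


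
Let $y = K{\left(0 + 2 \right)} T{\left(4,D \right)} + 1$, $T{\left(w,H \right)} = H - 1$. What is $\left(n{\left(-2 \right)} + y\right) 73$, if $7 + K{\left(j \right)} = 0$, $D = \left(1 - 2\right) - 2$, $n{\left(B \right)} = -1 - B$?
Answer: $2190$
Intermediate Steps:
$D = -3$ ($D = -1 - 2 = -3$)
$K{\left(j \right)} = -7$ ($K{\left(j \right)} = -7 + 0 = -7$)
$T{\left(w,H \right)} = -1 + H$ ($T{\left(w,H \right)} = H - 1 = -1 + H$)
$y = 29$ ($y = - 7 \left(-1 - 3\right) + 1 = \left(-7\right) \left(-4\right) + 1 = 28 + 1 = 29$)
$\left(n{\left(-2 \right)} + y\right) 73 = \left(\left(-1 - -2\right) + 29\right) 73 = \left(\left(-1 + 2\right) + 29\right) 73 = \left(1 + 29\right) 73 = 30 \cdot 73 = 2190$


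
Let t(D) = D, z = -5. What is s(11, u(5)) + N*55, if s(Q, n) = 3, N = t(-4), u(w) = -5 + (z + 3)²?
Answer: -217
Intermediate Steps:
u(w) = -1 (u(w) = -5 + (-5 + 3)² = -5 + (-2)² = -5 + 4 = -1)
N = -4
s(11, u(5)) + N*55 = 3 - 4*55 = 3 - 220 = -217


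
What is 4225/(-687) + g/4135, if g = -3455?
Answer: -3968792/568149 ≈ -6.9855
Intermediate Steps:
4225/(-687) + g/4135 = 4225/(-687) - 3455/4135 = 4225*(-1/687) - 3455*1/4135 = -4225/687 - 691/827 = -3968792/568149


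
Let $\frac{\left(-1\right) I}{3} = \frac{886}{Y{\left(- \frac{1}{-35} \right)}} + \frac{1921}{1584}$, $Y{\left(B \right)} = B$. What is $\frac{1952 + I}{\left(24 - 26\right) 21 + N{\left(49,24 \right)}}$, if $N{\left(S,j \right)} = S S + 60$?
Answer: $- \frac{48091105}{1277232} \approx -37.653$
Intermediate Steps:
$N{\left(S,j \right)} = 60 + S^{2}$ ($N{\left(S,j \right)} = S^{2} + 60 = 60 + S^{2}$)
$I = - \frac{49121761}{528}$ ($I = - 3 \left(\frac{886}{\left(-1\right) \frac{1}{-35}} + \frac{1921}{1584}\right) = - 3 \left(\frac{886}{\left(-1\right) \left(- \frac{1}{35}\right)} + 1921 \cdot \frac{1}{1584}\right) = - 3 \left(886 \frac{1}{\frac{1}{35}} + \frac{1921}{1584}\right) = - 3 \left(886 \cdot 35 + \frac{1921}{1584}\right) = - 3 \left(31010 + \frac{1921}{1584}\right) = \left(-3\right) \frac{49121761}{1584} = - \frac{49121761}{528} \approx -93034.0$)
$\frac{1952 + I}{\left(24 - 26\right) 21 + N{\left(49,24 \right)}} = \frac{1952 - \frac{49121761}{528}}{\left(24 - 26\right) 21 + \left(60 + 49^{2}\right)} = - \frac{48091105}{528 \left(\left(-2\right) 21 + \left(60 + 2401\right)\right)} = - \frac{48091105}{528 \left(-42 + 2461\right)} = - \frac{48091105}{528 \cdot 2419} = \left(- \frac{48091105}{528}\right) \frac{1}{2419} = - \frac{48091105}{1277232}$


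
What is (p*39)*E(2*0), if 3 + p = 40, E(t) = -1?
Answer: -1443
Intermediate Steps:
p = 37 (p = -3 + 40 = 37)
(p*39)*E(2*0) = (37*39)*(-1) = 1443*(-1) = -1443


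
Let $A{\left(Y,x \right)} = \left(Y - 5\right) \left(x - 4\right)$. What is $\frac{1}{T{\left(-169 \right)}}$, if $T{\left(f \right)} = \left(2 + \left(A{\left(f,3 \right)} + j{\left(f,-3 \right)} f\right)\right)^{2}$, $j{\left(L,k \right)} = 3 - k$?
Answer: $\frac{1}{702244} \approx 1.424 \cdot 10^{-6}$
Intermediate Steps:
$A{\left(Y,x \right)} = \left(-5 + Y\right) \left(-4 + x\right)$
$T{\left(f \right)} = \left(7 + 5 f\right)^{2}$ ($T{\left(f \right)} = \left(2 + \left(\left(20 - 15 - 4 f + f 3\right) + \left(3 - -3\right) f\right)\right)^{2} = \left(2 + \left(\left(20 - 15 - 4 f + 3 f\right) + \left(3 + 3\right) f\right)\right)^{2} = \left(2 + \left(\left(5 - f\right) + 6 f\right)\right)^{2} = \left(2 + \left(5 + 5 f\right)\right)^{2} = \left(7 + 5 f\right)^{2}$)
$\frac{1}{T{\left(-169 \right)}} = \frac{1}{\left(7 + 5 \left(-169\right)\right)^{2}} = \frac{1}{\left(7 - 845\right)^{2}} = \frac{1}{\left(-838\right)^{2}} = \frac{1}{702244}$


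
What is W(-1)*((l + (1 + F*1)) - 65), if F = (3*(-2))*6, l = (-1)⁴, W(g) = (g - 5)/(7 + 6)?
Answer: 594/13 ≈ 45.692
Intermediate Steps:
W(g) = -5/13 + g/13 (W(g) = (-5 + g)/13 = (-5 + g)*(1/13) = -5/13 + g/13)
l = 1
F = -36 (F = -6*6 = -36)
W(-1)*((l + (1 + F*1)) - 65) = (-5/13 + (1/13)*(-1))*((1 + (1 - 36*1)) - 65) = (-5/13 - 1/13)*((1 + (1 - 36)) - 65) = -6*((1 - 35) - 65)/13 = -6*(-34 - 65)/13 = -6/13*(-99) = 594/13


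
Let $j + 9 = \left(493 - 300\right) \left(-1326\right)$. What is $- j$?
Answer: $255927$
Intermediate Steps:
$j = -255927$ ($j = -9 + \left(493 - 300\right) \left(-1326\right) = -9 + 193 \left(-1326\right) = -9 - 255918 = -255927$)
$- j = \left(-1\right) \left(-255927\right) = 255927$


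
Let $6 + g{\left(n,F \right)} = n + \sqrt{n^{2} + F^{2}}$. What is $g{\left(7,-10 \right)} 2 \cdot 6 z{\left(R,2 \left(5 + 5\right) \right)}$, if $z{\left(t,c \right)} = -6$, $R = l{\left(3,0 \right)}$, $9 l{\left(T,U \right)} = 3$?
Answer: $-72 - 72 \sqrt{149} \approx -950.87$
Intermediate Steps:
$l{\left(T,U \right)} = \frac{1}{3}$ ($l{\left(T,U \right)} = \frac{1}{9} \cdot 3 = \frac{1}{3}$)
$R = \frac{1}{3} \approx 0.33333$
$g{\left(n,F \right)} = -6 + n + \sqrt{F^{2} + n^{2}}$ ($g{\left(n,F \right)} = -6 + \left(n + \sqrt{n^{2} + F^{2}}\right) = -6 + \left(n + \sqrt{F^{2} + n^{2}}\right) = -6 + n + \sqrt{F^{2} + n^{2}}$)
$g{\left(7,-10 \right)} 2 \cdot 6 z{\left(R,2 \left(5 + 5\right) \right)} = \left(-6 + 7 + \sqrt{\left(-10\right)^{2} + 7^{2}}\right) 2 \cdot 6 \left(-6\right) = \left(-6 + 7 + \sqrt{100 + 49}\right) 12 \left(-6\right) = \left(-6 + 7 + \sqrt{149}\right) 12 \left(-6\right) = \left(1 + \sqrt{149}\right) 12 \left(-6\right) = \left(12 + 12 \sqrt{149}\right) \left(-6\right) = -72 - 72 \sqrt{149}$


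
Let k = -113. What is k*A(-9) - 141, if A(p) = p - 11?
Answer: 2119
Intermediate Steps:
A(p) = -11 + p
k*A(-9) - 141 = -113*(-11 - 9) - 141 = -113*(-20) - 141 = 2260 - 141 = 2119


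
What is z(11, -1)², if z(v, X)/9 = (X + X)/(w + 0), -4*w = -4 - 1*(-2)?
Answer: 1296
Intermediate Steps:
w = ½ (w = -(-4 - 1*(-2))/4 = -(-4 + 2)/4 = -¼*(-2) = ½ ≈ 0.50000)
z(v, X) = 36*X (z(v, X) = 9*((X + X)/(½ + 0)) = 9*((2*X)/(½)) = 9*((2*X)*2) = 9*(4*X) = 36*X)
z(11, -1)² = (36*(-1))² = (-36)² = 1296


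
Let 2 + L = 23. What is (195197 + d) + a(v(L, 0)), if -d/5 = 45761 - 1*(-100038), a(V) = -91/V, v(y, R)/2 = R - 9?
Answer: -9608273/18 ≈ -5.3379e+5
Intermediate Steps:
L = 21 (L = -2 + 23 = 21)
v(y, R) = -18 + 2*R (v(y, R) = 2*(R - 9) = 2*(-9 + R) = -18 + 2*R)
d = -728995 (d = -5*(45761 - 1*(-100038)) = -5*(45761 + 100038) = -5*145799 = -728995)
(195197 + d) + a(v(L, 0)) = (195197 - 728995) - 91/(-18 + 2*0) = -533798 - 91/(-18 + 0) = -533798 - 91/(-18) = -533798 - 91*(-1/18) = -533798 + 91/18 = -9608273/18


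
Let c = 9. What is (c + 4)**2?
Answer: 169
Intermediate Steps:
(c + 4)**2 = (9 + 4)**2 = 13**2 = 169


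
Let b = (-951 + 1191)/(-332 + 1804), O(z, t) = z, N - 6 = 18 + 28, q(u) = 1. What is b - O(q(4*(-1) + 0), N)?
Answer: -77/92 ≈ -0.83696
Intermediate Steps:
N = 52 (N = 6 + (18 + 28) = 6 + 46 = 52)
b = 15/92 (b = 240/1472 = 240*(1/1472) = 15/92 ≈ 0.16304)
b - O(q(4*(-1) + 0), N) = 15/92 - 1*1 = 15/92 - 1 = -77/92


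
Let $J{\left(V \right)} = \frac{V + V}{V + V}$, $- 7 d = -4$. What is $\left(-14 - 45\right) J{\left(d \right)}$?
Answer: $-59$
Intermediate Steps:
$d = \frac{4}{7}$ ($d = \left(- \frac{1}{7}\right) \left(-4\right) = \frac{4}{7} \approx 0.57143$)
$J{\left(V \right)} = 1$ ($J{\left(V \right)} = \frac{2 V}{2 V} = 2 V \frac{1}{2 V} = 1$)
$\left(-14 - 45\right) J{\left(d \right)} = \left(-14 - 45\right) 1 = \left(-59\right) 1 = -59$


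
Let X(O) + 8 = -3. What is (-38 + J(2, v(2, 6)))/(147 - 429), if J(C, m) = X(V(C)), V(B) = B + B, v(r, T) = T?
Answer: 49/282 ≈ 0.17376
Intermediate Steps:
V(B) = 2*B
X(O) = -11 (X(O) = -8 - 3 = -11)
J(C, m) = -11
(-38 + J(2, v(2, 6)))/(147 - 429) = (-38 - 11)/(147 - 429) = -49/(-282) = -49*(-1/282) = 49/282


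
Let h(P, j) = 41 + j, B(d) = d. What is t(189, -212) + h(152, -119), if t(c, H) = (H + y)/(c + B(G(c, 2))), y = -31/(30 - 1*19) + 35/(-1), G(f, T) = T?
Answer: -166626/2101 ≈ -79.308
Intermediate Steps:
y = -416/11 (y = -31/(30 - 19) + 35*(-1) = -31/11 - 35 = -416/11 ≈ -37.818)
t(c, H) = (-416/11 + H)/(2 + c) (t(c, H) = (H - 416/11)/(c + 2) = (-416/11 + H)/(2 + c))
t(189, -212) + h(152, -119) = (-416/11 - 212)/(2 + 189) + (41 - 119) = -2748/11/191 - 78 = (1/191)*(-2748/11) - 78 = -2748/2101 - 78 = -166626/2101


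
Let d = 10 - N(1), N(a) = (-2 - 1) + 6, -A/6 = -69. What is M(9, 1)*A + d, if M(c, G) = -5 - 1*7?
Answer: -4961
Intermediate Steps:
A = 414 (A = -6*(-69) = 414)
M(c, G) = -12 (M(c, G) = -5 - 7 = -12)
N(a) = 3 (N(a) = -3 + 6 = 3)
d = 7 (d = 10 - 1*3 = 10 - 3 = 7)
M(9, 1)*A + d = -12*414 + 7 = -4968 + 7 = -4961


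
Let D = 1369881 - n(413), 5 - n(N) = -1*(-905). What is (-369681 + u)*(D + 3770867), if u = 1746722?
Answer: 7080260103568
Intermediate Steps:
n(N) = -900 (n(N) = 5 - (-1)*(-905) = 5 - 1*905 = 5 - 905 = -900)
D = 1370781 (D = 1369881 - 1*(-900) = 1369881 + 900 = 1370781)
(-369681 + u)*(D + 3770867) = (-369681 + 1746722)*(1370781 + 3770867) = 1377041*5141648 = 7080260103568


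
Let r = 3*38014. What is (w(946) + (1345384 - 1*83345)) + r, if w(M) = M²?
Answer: 2270997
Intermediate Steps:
r = 114042
(w(946) + (1345384 - 1*83345)) + r = (946² + (1345384 - 1*83345)) + 114042 = (894916 + (1345384 - 83345)) + 114042 = (894916 + 1262039) + 114042 = 2156955 + 114042 = 2270997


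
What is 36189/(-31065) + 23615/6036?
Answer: 171721057/62502780 ≈ 2.7474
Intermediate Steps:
36189/(-31065) + 23615/6036 = 36189*(-1/31065) + 23615*(1/6036) = -12063/10355 + 23615/6036 = 171721057/62502780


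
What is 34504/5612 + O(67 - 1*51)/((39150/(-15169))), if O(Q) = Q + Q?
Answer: -171659762/27463725 ≈ -6.2504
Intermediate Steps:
O(Q) = 2*Q
34504/5612 + O(67 - 1*51)/((39150/(-15169))) = 34504/5612 + (2*(67 - 1*51))/((39150/(-15169))) = 34504*(1/5612) + (2*(67 - 51))/((39150*(-1/15169))) = 8626/1403 + (2*16)/(-39150/15169) = 8626/1403 + 32*(-15169/39150) = 8626/1403 - 242704/19575 = -171659762/27463725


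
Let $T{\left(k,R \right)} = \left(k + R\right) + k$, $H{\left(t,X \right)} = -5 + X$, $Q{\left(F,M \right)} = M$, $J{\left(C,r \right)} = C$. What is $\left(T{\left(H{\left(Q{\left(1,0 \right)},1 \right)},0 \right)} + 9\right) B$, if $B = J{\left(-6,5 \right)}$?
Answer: $-6$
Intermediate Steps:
$B = -6$
$T{\left(k,R \right)} = R + 2 k$ ($T{\left(k,R \right)} = \left(R + k\right) + k = R + 2 k$)
$\left(T{\left(H{\left(Q{\left(1,0 \right)},1 \right)},0 \right)} + 9\right) B = \left(\left(0 + 2 \left(-5 + 1\right)\right) + 9\right) \left(-6\right) = \left(\left(0 + 2 \left(-4\right)\right) + 9\right) \left(-6\right) = \left(\left(0 - 8\right) + 9\right) \left(-6\right) = \left(-8 + 9\right) \left(-6\right) = 1 \left(-6\right) = -6$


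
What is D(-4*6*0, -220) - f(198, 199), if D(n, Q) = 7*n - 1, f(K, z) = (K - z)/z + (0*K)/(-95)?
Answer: -198/199 ≈ -0.99498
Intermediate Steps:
f(K, z) = (K - z)/z (f(K, z) = (K - z)/z + 0*(-1/95) = (K - z)/z + 0 = (K - z)/z)
D(n, Q) = -1 + 7*n
D(-4*6*0, -220) - f(198, 199) = (-1 + 7*(-4*6*0)) - (198 - 1*199)/199 = (-1 + 7*(-24*0)) - (198 - 199)/199 = (-1 + 7*0) - (-1)/199 = (-1 + 0) - 1*(-1/199) = -1 + 1/199 = -198/199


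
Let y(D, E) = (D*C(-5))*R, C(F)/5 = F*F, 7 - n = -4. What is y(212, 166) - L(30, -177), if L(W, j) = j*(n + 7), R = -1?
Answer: -23314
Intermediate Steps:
n = 11 (n = 7 - 1*(-4) = 7 + 4 = 11)
C(F) = 5*F² (C(F) = 5*(F*F) = 5*F²)
L(W, j) = 18*j (L(W, j) = j*(11 + 7) = j*18 = 18*j)
y(D, E) = -125*D (y(D, E) = (D*(5*(-5)²))*(-1) = (D*(5*25))*(-1) = (D*125)*(-1) = (125*D)*(-1) = -125*D)
y(212, 166) - L(30, -177) = -125*212 - 18*(-177) = -26500 - 1*(-3186) = -26500 + 3186 = -23314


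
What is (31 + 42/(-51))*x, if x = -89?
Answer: -45657/17 ≈ -2685.7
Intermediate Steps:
(31 + 42/(-51))*x = (31 + 42/(-51))*(-89) = (31 + 42*(-1/51))*(-89) = (31 - 14/17)*(-89) = (513/17)*(-89) = -45657/17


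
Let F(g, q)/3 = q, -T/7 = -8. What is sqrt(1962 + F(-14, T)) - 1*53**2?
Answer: -2809 + sqrt(2130) ≈ -2762.8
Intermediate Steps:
T = 56 (T = -7*(-8) = 56)
F(g, q) = 3*q
sqrt(1962 + F(-14, T)) - 1*53**2 = sqrt(1962 + 3*56) - 1*53**2 = sqrt(1962 + 168) - 1*2809 = sqrt(2130) - 2809 = -2809 + sqrt(2130)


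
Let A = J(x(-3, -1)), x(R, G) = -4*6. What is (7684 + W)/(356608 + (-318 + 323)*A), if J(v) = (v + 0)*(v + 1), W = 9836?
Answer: 2190/44921 ≈ 0.048752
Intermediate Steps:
x(R, G) = -24
J(v) = v*(1 + v)
A = 552 (A = -24*(1 - 24) = -24*(-23) = 552)
(7684 + W)/(356608 + (-318 + 323)*A) = (7684 + 9836)/(356608 + (-318 + 323)*552) = 17520/(356608 + 5*552) = 17520/(356608 + 2760) = 17520/359368 = 17520*(1/359368) = 2190/44921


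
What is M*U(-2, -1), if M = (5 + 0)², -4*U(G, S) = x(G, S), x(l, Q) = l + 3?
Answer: -25/4 ≈ -6.2500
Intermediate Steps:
x(l, Q) = 3 + l
U(G, S) = -¾ - G/4 (U(G, S) = -(3 + G)/4 = -¾ - G/4)
M = 25 (M = 5² = 25)
M*U(-2, -1) = 25*(-¾ - ¼*(-2)) = 25*(-¾ + ½) = 25*(-¼) = -25/4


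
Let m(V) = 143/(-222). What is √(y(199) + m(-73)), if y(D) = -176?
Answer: I*√8705730/222 ≈ 13.291*I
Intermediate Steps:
m(V) = -143/222 (m(V) = 143*(-1/222) = -143/222)
√(y(199) + m(-73)) = √(-176 - 143/222) = √(-39215/222) = I*√8705730/222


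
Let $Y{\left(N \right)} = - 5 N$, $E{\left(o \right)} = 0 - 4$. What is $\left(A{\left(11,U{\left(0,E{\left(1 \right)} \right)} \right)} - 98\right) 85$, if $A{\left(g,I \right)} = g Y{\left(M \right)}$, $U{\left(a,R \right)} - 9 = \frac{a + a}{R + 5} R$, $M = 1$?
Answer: $-13005$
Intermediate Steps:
$E{\left(o \right)} = -4$
$U{\left(a,R \right)} = 9 + \frac{2 R a}{5 + R}$ ($U{\left(a,R \right)} = 9 + \frac{a + a}{R + 5} R = 9 + \frac{2 a}{5 + R} R = 9 + \frac{2 R a}{5 + R}$)
$A{\left(g,I \right)} = - 5 g$ ($A{\left(g,I \right)} = g \left(\left(-5\right) 1\right) = g \left(-5\right) = - 5 g$)
$\left(A{\left(11,U{\left(0,E{\left(1 \right)} \right)} \right)} - 98\right) 85 = \left(\left(-5\right) 11 - 98\right) 85 = \left(-55 - 98\right) 85 = \left(-153\right) 85 = -13005$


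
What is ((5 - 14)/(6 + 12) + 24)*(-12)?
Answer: -282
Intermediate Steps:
((5 - 14)/(6 + 12) + 24)*(-12) = (-9/18 + 24)*(-12) = (-9*1/18 + 24)*(-12) = (-½ + 24)*(-12) = (47/2)*(-12) = -282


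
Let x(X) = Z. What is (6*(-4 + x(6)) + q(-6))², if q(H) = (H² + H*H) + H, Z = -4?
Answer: 324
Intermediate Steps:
x(X) = -4
q(H) = H + 2*H² (q(H) = (H² + H²) + H = 2*H² + H = H + 2*H²)
(6*(-4 + x(6)) + q(-6))² = (6*(-4 - 4) - 6*(1 + 2*(-6)))² = (6*(-8) - 6*(1 - 12))² = (-48 - 6*(-11))² = (-48 + 66)² = 18² = 324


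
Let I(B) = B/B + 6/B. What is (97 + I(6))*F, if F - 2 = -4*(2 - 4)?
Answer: 990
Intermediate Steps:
F = 10 (F = 2 - 4*(2 - 4) = 2 - 4*(-2) = 2 + 8 = 10)
I(B) = 1 + 6/B
(97 + I(6))*F = (97 + (6 + 6)/6)*10 = (97 + (⅙)*12)*10 = (97 + 2)*10 = 99*10 = 990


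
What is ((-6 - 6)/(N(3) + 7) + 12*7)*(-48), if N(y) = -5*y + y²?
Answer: -3456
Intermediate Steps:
N(y) = y² - 5*y
((-6 - 6)/(N(3) + 7) + 12*7)*(-48) = ((-6 - 6)/(3*(-5 + 3) + 7) + 12*7)*(-48) = (-12/(3*(-2) + 7) + 84)*(-48) = (-12/(-6 + 7) + 84)*(-48) = (-12/1 + 84)*(-48) = (-12*1 + 84)*(-48) = (-12 + 84)*(-48) = 72*(-48) = -3456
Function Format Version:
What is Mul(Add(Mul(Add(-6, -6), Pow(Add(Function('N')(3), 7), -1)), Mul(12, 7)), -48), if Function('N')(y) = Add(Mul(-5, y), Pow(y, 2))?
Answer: -3456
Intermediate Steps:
Function('N')(y) = Add(Pow(y, 2), Mul(-5, y))
Mul(Add(Mul(Add(-6, -6), Pow(Add(Function('N')(3), 7), -1)), Mul(12, 7)), -48) = Mul(Add(Mul(Add(-6, -6), Pow(Add(Mul(3, Add(-5, 3)), 7), -1)), Mul(12, 7)), -48) = Mul(Add(Mul(-12, Pow(Add(Mul(3, -2), 7), -1)), 84), -48) = Mul(Add(Mul(-12, Pow(Add(-6, 7), -1)), 84), -48) = Mul(Add(Mul(-12, Pow(1, -1)), 84), -48) = Mul(Add(Mul(-12, 1), 84), -48) = Mul(Add(-12, 84), -48) = Mul(72, -48) = -3456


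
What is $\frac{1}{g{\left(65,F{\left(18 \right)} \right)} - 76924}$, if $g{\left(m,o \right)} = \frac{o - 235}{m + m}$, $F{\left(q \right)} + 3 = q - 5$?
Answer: $- \frac{26}{2000069} \approx -1.3 \cdot 10^{-5}$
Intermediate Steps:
$F{\left(q \right)} = -8 + q$ ($F{\left(q \right)} = -3 + \left(q - 5\right) = -3 + \left(-5 + q\right) = -8 + q$)
$g{\left(m,o \right)} = \frac{-235 + o}{2 m}$
$\frac{1}{g{\left(65,F{\left(18 \right)} \right)} - 76924} = \frac{1}{\frac{-235 + \left(-8 + 18\right)}{2 \cdot 65} - 76924} = \frac{1}{\frac{1}{2} \cdot \frac{1}{65} \left(-235 + 10\right) - 76924} = \frac{1}{\frac{1}{2} \cdot \frac{1}{65} \left(-225\right) - 76924} = \frac{1}{- \frac{45}{26} - 76924} = \frac{1}{- \frac{2000069}{26}} = - \frac{26}{2000069}$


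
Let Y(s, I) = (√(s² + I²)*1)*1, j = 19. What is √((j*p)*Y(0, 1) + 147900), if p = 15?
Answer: 3*√16465 ≈ 384.95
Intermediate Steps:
Y(s, I) = √(I² + s²) (Y(s, I) = (√(I² + s²)*1)*1 = √(I² + s²)*1 = √(I² + s²))
√((j*p)*Y(0, 1) + 147900) = √((19*15)*√(1² + 0²) + 147900) = √(285*√(1 + 0) + 147900) = √(285*√1 + 147900) = √(285*1 + 147900) = √(285 + 147900) = √148185 = 3*√16465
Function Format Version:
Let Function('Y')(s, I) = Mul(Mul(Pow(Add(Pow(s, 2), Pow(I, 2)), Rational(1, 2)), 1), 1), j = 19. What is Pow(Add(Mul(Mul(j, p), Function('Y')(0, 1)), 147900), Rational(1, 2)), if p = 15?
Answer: Mul(3, Pow(16465, Rational(1, 2))) ≈ 384.95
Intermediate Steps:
Function('Y')(s, I) = Pow(Add(Pow(I, 2), Pow(s, 2)), Rational(1, 2)) (Function('Y')(s, I) = Mul(Mul(Pow(Add(Pow(I, 2), Pow(s, 2)), Rational(1, 2)), 1), 1) = Mul(Pow(Add(Pow(I, 2), Pow(s, 2)), Rational(1, 2)), 1) = Pow(Add(Pow(I, 2), Pow(s, 2)), Rational(1, 2)))
Pow(Add(Mul(Mul(j, p), Function('Y')(0, 1)), 147900), Rational(1, 2)) = Pow(Add(Mul(Mul(19, 15), Pow(Add(Pow(1, 2), Pow(0, 2)), Rational(1, 2))), 147900), Rational(1, 2)) = Pow(Add(Mul(285, Pow(Add(1, 0), Rational(1, 2))), 147900), Rational(1, 2)) = Pow(Add(Mul(285, Pow(1, Rational(1, 2))), 147900), Rational(1, 2)) = Pow(Add(Mul(285, 1), 147900), Rational(1, 2)) = Pow(Add(285, 147900), Rational(1, 2)) = Pow(148185, Rational(1, 2)) = Mul(3, Pow(16465, Rational(1, 2)))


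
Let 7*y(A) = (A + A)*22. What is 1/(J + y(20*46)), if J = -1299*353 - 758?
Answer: -7/3174655 ≈ -2.2050e-6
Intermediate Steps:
y(A) = 44*A/7 (y(A) = ((A + A)*22)/7 = ((2*A)*22)/7 = (44*A)/7 = 44*A/7)
J = -459305 (J = -458547 - 758 = -459305)
1/(J + y(20*46)) = 1/(-459305 + 44*(20*46)/7) = 1/(-459305 + (44/7)*920) = 1/(-459305 + 40480/7) = 1/(-3174655/7) = -7/3174655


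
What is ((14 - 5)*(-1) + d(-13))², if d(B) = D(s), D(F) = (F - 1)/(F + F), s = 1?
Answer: 81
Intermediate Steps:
D(F) = (-1 + F)/(2*F) (D(F) = (-1 + F)/((2*F)) = (-1 + F)*(1/(2*F)) = (-1 + F)/(2*F))
d(B) = 0 (d(B) = (½)*(-1 + 1)/1 = (½)*1*0 = 0)
((14 - 5)*(-1) + d(-13))² = ((14 - 5)*(-1) + 0)² = (9*(-1) + 0)² = (-9 + 0)² = (-9)² = 81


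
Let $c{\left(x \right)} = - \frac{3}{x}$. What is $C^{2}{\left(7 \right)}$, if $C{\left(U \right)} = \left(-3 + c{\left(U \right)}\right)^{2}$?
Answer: $\frac{331776}{2401} \approx 138.18$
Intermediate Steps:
$C{\left(U \right)} = \left(-3 - \frac{3}{U}\right)^{2}$
$C^{2}{\left(7 \right)} = \left(\frac{9 \left(1 + 7\right)^{2}}{49}\right)^{2} = \left(9 \cdot \frac{1}{49} \cdot 8^{2}\right)^{2} = \left(9 \cdot \frac{1}{49} \cdot 64\right)^{2} = \left(\frac{576}{49}\right)^{2} = \frac{331776}{2401}$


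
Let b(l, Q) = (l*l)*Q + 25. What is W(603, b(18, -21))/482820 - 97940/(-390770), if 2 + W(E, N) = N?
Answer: 4463757943/18867157140 ≈ 0.23659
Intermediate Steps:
b(l, Q) = 25 + Q*l² (b(l, Q) = l²*Q + 25 = Q*l² + 25 = 25 + Q*l²)
W(E, N) = -2 + N
W(603, b(18, -21))/482820 - 97940/(-390770) = (-2 + (25 - 21*18²))/482820 - 97940/(-390770) = (-2 + (25 - 21*324))*(1/482820) - 97940*(-1/390770) = (-2 + (25 - 6804))*(1/482820) + 9794/39077 = (-2 - 6779)*(1/482820) + 9794/39077 = -6781*1/482820 + 9794/39077 = -6781/482820 + 9794/39077 = 4463757943/18867157140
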